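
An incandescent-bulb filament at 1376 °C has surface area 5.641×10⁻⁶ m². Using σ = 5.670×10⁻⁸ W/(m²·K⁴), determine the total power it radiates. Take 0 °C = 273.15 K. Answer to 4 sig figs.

T = 1376 °C + 273.15 = 1649.15 K.
Area A = 5.641×10⁻⁶ m².
P = σAT⁴ = 5.670×10⁻⁸ × 5.641×10⁻⁶ × (1649.15)⁴ = 2.366 W.

P ≈ 2.366 W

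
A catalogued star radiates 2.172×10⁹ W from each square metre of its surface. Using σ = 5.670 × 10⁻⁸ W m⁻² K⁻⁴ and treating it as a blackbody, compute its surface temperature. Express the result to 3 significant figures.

I = σT⁴, so T = (I/σ)^(1/4) = (2.172×10⁹/(5.670×10⁻⁸))^(1/4) = 1.40×10⁴ K.

T ≈ 1.40×10⁴ K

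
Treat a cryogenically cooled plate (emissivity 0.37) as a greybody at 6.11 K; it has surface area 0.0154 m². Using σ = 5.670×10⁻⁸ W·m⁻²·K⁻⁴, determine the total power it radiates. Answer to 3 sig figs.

P ≈ 4.50×10⁻⁷ W

Area A = 0.0154 m².
P = εσAT⁴ = 0.37 × 5.670×10⁻⁸ × 0.0154 × (6.11)⁴ = 4.50×10⁻⁷ W.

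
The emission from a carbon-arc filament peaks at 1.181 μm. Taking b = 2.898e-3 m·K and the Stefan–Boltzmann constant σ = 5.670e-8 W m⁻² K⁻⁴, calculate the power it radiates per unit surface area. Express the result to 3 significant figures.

I ≈ 2.06×10⁶ W/m²

Wien's law: T = b/λ_max = 2.898×10⁻³/1.181×10⁻⁶ = 2453.85 K.
Then I = σT⁴ = 5.670×10⁻⁸×(2453.85)⁴ = 2.06×10⁶ W/m².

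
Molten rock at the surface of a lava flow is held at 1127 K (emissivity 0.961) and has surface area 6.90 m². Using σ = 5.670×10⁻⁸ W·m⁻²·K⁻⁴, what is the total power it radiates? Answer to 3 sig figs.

P ≈ 6.07×10⁵ W

Area A = 6.90 m².
P = εσAT⁴ = 0.961 × 5.670×10⁻⁸ × 6.90 × (1127)⁴ = 6.07×10⁵ W.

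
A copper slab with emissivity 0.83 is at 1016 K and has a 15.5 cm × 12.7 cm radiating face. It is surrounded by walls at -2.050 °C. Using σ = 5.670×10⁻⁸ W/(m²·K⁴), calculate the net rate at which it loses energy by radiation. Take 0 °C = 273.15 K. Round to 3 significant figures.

Net loss ≈ 982 W

Surroundings: T = -2.050 °C + 273.15 = 271.100 K.
Area A = 0.155 × 0.127 = 0.019685 m².
Net radiated power P_net = εσA(T⁴ − T₀⁴) = 0.83×5.670×10⁻⁸×0.019685×(1016⁴ − 271.100⁴).
T⁴ − T₀⁴ = 1.06555×10¹² − 5.40155×10⁹ = 1.06015×10¹² K⁴, so P_net = 982 W.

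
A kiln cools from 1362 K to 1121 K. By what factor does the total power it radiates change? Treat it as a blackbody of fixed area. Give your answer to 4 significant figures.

P ∝ T⁴, so P₂/P₁ = (T₂/T₁)⁴ = (1121/1362)⁴ = (0.823054)⁴ = 0.4589.

P₂/P₁ ≈ 0.4589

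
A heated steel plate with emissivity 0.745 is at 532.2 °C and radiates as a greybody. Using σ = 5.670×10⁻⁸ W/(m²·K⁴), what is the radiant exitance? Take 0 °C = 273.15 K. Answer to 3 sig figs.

T = 532.2 °C + 273.15 = 805.35 K.
Stefan–Boltzmann: I = εσT⁴ = 0.745 × 5.670×10⁻⁸ × (805.35)⁴ = 1.78×10⁴ W/m².

I ≈ 1.78×10⁴ W/m²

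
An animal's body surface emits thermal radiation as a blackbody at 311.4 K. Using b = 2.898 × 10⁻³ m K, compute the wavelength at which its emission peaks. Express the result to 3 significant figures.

λ_max ≈ 9.31 μm

Wien's displacement law: λ_max = b/T = (2.898×10⁻³ m·K)/(311.4 K) = 9.306×10⁻⁶ m.
That is 9.31 μm, in the infrared range.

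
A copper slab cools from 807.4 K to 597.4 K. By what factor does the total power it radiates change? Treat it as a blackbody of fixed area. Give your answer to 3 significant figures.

P ∝ T⁴, so P₂/P₁ = (T₂/T₁)⁴ = (597.4/807.4)⁴ = (0.739906)⁴ = 0.300.

P₂/P₁ ≈ 0.300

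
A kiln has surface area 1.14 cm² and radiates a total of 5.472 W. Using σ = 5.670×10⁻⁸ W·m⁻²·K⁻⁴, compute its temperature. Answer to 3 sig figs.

T ≈ 959 K

Area A = 1.14 cm² = 1.14×10⁻⁴ m².
P = σAT⁴ ⇒ T = (P/(σA))^(1/4) = (5.472/(5.670×10⁻⁸×1.14×10⁻⁴))^(1/4) = 959 K.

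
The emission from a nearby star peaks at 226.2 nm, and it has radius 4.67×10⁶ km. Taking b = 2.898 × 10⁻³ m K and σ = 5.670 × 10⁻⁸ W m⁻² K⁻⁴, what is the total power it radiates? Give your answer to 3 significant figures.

P ≈ 4.19×10²⁹ W

Wien's law: T = b/λ_max = 2.898×10⁻³/2.262×10⁻⁷ = 12811.7 K.
Surface area A = 4πR² = 4π(4.67×10⁹ m)² = 2.74059×10²⁰ m².
Then P = σAT⁴ = 5.670×10⁻⁸×2.74059×10²⁰×(12811.7)⁴ = 4.19×10²⁹ W.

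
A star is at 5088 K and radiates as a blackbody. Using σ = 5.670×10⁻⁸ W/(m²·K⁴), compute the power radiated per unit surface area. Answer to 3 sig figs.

I ≈ 3.80×10⁷ W/m²

Stefan–Boltzmann: I = σT⁴ = 5.670×10⁻⁸ × (5088)⁴ = 3.80×10⁷ W/m².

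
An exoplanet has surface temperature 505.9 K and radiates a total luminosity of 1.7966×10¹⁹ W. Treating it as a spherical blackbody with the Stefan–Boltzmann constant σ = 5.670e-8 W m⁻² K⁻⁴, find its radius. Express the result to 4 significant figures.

L = 4πR²σT⁴ ⇒ R = √(L/(4πσT⁴)).
σT⁴ = 3714.00 W/m², so R = √(1.7966×10¹⁹/(4π×3714.00)) = 1.962×10⁷ m.

R ≈ 1.962×10⁷ m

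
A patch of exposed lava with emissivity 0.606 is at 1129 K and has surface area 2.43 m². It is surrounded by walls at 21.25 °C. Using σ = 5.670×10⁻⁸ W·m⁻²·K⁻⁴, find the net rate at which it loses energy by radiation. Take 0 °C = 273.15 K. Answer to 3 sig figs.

Surroundings: T = 21.25 °C + 273.15 = 294.40 K.
Area A = 2.43 m².
Net radiated power P_net = εσA(T⁴ − T₀⁴) = 0.606×5.670×10⁻⁸×2.43×(1129⁴ − 294.40⁴).
T⁴ − T₀⁴ = 1.62471×10¹² − 7.51192×10⁹ = 1.61720×10¹² K⁴, so P_net = 1.35×10⁵ W.

Net loss ≈ 1.35×10⁵ W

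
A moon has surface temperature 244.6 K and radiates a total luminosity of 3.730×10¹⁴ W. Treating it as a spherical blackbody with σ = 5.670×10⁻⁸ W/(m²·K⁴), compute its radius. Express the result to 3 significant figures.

R ≈ 3.82×10⁵ m

L = 4πR²σT⁴ ⇒ R = √(L/(4πσT⁴)).
σT⁴ = 202.959 W/m², so R = √(3.730×10¹⁴/(4π×202.959)) = 3.82×10⁵ m.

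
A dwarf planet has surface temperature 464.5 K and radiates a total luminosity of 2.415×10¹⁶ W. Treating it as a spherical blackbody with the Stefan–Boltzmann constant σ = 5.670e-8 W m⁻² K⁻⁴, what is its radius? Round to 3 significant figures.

L = 4πR²σT⁴ ⇒ R = √(L/(4πσT⁴)).
σT⁴ = 2639.53 W/m², so R = √(2.415×10¹⁶/(4π×2639.53)) = 8.53×10⁵ m.

R ≈ 8.53×10⁵ m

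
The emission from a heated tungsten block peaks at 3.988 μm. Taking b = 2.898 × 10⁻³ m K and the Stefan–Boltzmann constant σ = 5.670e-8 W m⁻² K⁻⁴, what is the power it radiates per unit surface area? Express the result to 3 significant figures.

I ≈ 1.58×10⁴ W/m²

Wien's law: T = b/λ_max = 2.898×10⁻³/3.988×10⁻⁶ = 726.680 K.
Then I = σT⁴ = 5.670×10⁻⁸×(726.680)⁴ = 1.58×10⁴ W/m².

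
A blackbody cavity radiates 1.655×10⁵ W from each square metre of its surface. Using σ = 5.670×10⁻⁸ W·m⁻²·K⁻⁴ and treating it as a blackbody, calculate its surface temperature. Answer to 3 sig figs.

T ≈ 1.31×10³ K

I = σT⁴, so T = (I/σ)^(1/4) = (1.655×10⁵/(5.670×10⁻⁸))^(1/4) = 1.31×10³ K.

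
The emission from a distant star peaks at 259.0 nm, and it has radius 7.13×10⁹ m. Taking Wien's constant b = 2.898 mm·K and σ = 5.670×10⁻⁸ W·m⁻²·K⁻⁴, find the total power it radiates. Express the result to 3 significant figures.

Wien's law: T = b/λ_max = 2.898×10⁻³/2.590×10⁻⁷ = 11189.2 K.
Surface area A = 4πR² = 4π(7.13×10⁹ m)² = 6.38835×10²⁰ m².
Then P = σAT⁴ = 5.670×10⁻⁸×6.38835×10²⁰×(11189.2)⁴ = 5.68×10²⁹ W.

P ≈ 5.68×10²⁹ W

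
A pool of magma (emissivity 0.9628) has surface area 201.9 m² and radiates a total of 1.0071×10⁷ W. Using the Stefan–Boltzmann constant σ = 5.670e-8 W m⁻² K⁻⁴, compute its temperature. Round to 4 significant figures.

Area A = 201.9 m².
P = εσAT⁴ ⇒ T = (P/(εσA))^(1/4) = (1.0071×10⁷/(0.9628×5.670×10⁻⁸×201.9))^(1/4) = 977.7 K.

T ≈ 977.7 K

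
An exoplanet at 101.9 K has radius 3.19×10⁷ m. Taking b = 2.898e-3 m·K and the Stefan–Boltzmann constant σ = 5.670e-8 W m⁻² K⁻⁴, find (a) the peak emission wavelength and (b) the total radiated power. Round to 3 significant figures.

λ_max ≈ 28.4 μm; P ≈ 7.82×10¹⁶ W

(a) λ_max = b/T = 2.898×10⁻³/101.9 = 2.844×10⁻⁵ m = 28.4 μm.
Surface area A = 4πR² = 4π(3.19×10⁷ m)² = 1.27877×10¹⁶ m².
(b) P = σAT⁴ = 5.670×10⁻⁸×1.27877×10¹⁶×(101.9)⁴ = 7.82×10¹⁶ W.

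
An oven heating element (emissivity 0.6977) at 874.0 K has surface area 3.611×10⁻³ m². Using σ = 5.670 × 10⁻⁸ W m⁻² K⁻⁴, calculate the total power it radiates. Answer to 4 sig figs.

Area A = 3.611×10⁻³ m².
P = εσAT⁴ = 0.6977 × 5.670×10⁻⁸ × 3.611×10⁻³ × (874.0)⁴ = 83.35 W.

P ≈ 83.35 W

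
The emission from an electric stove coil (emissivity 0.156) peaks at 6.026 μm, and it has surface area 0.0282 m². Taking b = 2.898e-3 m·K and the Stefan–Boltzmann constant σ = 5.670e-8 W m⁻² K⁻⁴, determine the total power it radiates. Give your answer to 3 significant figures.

P ≈ 13.3 W

Wien's law: T = b/λ_max = 2.898×10⁻³/6.026×10⁻⁶ = 480.916 K.
Area A = 0.0282 m².
Then P = εσAT⁴ = 0.156×5.670×10⁻⁸×0.0282×(480.916)⁴ = 13.3 W.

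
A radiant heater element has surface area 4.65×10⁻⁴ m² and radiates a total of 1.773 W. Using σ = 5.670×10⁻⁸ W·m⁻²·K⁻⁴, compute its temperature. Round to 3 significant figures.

T ≈ 509 K

Area A = 4.65×10⁻⁴ m².
P = σAT⁴ ⇒ T = (P/(σA))^(1/4) = (1.773/(5.670×10⁻⁸×4.65×10⁻⁴))^(1/4) = 509 K.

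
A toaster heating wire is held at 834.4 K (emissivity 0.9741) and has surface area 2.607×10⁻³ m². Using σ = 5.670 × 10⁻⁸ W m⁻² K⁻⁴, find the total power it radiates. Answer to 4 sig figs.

Area A = 2.607×10⁻³ m².
P = εσAT⁴ = 0.9741 × 5.670×10⁻⁸ × 2.607×10⁻³ × (834.4)⁴ = 69.80 W.

P ≈ 69.80 W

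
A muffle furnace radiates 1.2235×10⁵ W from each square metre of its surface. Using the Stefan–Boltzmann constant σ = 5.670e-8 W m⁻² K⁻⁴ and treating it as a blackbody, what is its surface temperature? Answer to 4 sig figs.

I = σT⁴, so T = (I/σ)^(1/4) = (1.2235×10⁵/(5.670×10⁻⁸))^(1/4) = 1212 K.

T ≈ 1212 K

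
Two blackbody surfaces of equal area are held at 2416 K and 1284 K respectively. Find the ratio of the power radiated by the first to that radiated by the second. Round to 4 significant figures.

P₁/P₂ ≈ 12.54

With equal areas, P₁/P₂ = (T₁/T₂)⁴ = (2416/1284)⁴ = 12.54.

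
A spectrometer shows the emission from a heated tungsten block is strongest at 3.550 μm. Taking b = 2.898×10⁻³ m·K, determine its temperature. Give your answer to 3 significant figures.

T ≈ 816 K

Wien's law gives T = b/λ_max = (2.898×10⁻³ m·K)/(3.550×10⁻⁶ m) = 816 K.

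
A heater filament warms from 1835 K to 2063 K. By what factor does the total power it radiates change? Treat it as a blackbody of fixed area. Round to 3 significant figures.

P₂/P₁ ≈ 1.60

P ∝ T⁴, so P₂/P₁ = (T₂/T₁)⁴ = (2063/1835)⁴ = (1.12425)⁴ = 1.60.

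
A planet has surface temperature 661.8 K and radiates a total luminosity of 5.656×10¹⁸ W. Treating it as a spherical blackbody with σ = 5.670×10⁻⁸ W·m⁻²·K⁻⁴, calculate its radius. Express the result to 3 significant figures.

L = 4πR²σT⁴ ⇒ R = √(L/(4πσT⁴)).
σT⁴ = 10876.5 W/m², so R = √(5.656×10¹⁸/(4π×10876.5)) = 6.43×10⁶ m.

R ≈ 6.43×10⁶ m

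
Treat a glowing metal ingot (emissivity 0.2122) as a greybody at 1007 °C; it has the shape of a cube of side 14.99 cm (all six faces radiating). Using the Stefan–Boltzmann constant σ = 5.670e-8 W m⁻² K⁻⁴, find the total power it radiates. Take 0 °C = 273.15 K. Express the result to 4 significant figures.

P ≈ 4356 W

T = 1007 °C + 273.15 = 1280.15 K.
Area A = 6s² = 6×(0.1499 m)² = 0.13482 m².
P = εσAT⁴ = 0.2122 × 5.670×10⁻⁸ × 0.13482 × (1280.15)⁴ = 4356 W.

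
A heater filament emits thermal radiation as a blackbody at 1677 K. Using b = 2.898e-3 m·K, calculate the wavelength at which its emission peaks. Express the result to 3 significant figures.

Wien's displacement law: λ_max = b/T = (2.898×10⁻³ m·K)/(1677 K) = 1.728×10⁻⁶ m.
That is 1.73×10³ nm, in the infrared range.

λ_max ≈ 1.73×10³ nm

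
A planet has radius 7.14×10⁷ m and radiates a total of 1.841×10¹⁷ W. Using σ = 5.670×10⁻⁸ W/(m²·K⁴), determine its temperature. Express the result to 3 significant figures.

T ≈ 84.4 K

Surface area A = 4πR² = 4π(7.14×10⁷ m)² = 6.40629×10¹⁶ m².
P = σAT⁴ ⇒ T = (P/(σA))^(1/4) = (1.841×10¹⁷/(5.670×10⁻⁸×6.40629×10¹⁶))^(1/4) = 84.4 K.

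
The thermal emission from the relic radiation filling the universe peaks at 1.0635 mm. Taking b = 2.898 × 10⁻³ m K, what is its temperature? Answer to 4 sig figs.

T ≈ 2.725 K

Wien's law gives T = b/λ_max = (2.898×10⁻³ m·K)/(1.0635×10⁻³ m) = 2.725 K.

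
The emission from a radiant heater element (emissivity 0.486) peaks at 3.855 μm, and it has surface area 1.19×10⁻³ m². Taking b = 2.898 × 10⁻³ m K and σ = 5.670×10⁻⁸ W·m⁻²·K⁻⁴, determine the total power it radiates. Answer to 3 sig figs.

P ≈ 10.5 W

Wien's law: T = b/λ_max = 2.898×10⁻³/3.855×10⁻⁶ = 751.751 K.
Area A = 1.19×10⁻³ m².
Then P = εσAT⁴ = 0.486×5.670×10⁻⁸×1.19×10⁻³×(751.751)⁴ = 10.5 W.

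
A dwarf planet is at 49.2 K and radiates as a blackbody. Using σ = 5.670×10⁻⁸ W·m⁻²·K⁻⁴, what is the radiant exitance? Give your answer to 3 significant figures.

I ≈ 0.332 W/m²

Stefan–Boltzmann: I = σT⁴ = 5.670×10⁻⁸ × (49.2)⁴ = 0.332 W/m².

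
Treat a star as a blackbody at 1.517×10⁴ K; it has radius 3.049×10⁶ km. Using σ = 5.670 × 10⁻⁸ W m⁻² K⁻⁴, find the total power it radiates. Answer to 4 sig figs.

Surface area A = 4πR² = 4π(3.049×10⁹ m)² = 1.16822×10²⁰ m².
P = σAT⁴ = 5.670×10⁻⁸ × 1.16822×10²⁰ × (1.517×10⁴)⁴ = 3.508×10²⁹ W.

P ≈ 3.508×10²⁹ W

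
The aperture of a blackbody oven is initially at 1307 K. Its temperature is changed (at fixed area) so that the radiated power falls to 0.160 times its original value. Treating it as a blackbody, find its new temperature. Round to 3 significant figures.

T₂ ≈ 827 K

P ∝ T⁴, so T₂/T₁ = (P₂/P₁)^(1/4) = (0.160)^(1/4) = 0.632456.
T₂ = 1307 × 0.632456 = 827 K.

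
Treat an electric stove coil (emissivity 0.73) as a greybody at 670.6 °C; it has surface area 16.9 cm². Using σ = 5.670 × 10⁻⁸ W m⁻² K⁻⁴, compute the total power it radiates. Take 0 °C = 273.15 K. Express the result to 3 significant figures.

P ≈ 55.5 W

T = 670.6 °C + 273.15 = 943.75 K.
Area A = 16.9 cm² = 1.69×10⁻³ m².
P = εσAT⁴ = 0.73 × 5.670×10⁻⁸ × 1.69×10⁻³ × (943.75)⁴ = 55.5 W.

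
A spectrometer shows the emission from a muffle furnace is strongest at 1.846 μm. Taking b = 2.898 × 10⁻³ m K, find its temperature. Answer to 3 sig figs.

T ≈ 1.57×10³ K

Wien's law gives T = b/λ_max = (2.898×10⁻³ m·K)/(1.846×10⁻⁶ m) = 1.57×10³ K.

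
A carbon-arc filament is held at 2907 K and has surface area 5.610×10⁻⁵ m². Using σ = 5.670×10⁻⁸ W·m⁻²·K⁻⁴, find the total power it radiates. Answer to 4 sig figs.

P ≈ 227.2 W

Area A = 5.610×10⁻⁵ m².
P = σAT⁴ = 5.670×10⁻⁸ × 5.610×10⁻⁵ × (2907)⁴ = 227.2 W.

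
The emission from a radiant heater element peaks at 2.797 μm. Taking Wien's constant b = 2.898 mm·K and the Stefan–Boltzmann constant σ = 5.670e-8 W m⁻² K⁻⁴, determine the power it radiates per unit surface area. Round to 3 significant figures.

I ≈ 6.53×10⁴ W/m²

Wien's law: T = b/λ_max = 2.898×10⁻³/2.797×10⁻⁶ = 1036.11 K.
Then I = σT⁴ = 5.670×10⁻⁸×(1036.11)⁴ = 6.53×10⁴ W/m².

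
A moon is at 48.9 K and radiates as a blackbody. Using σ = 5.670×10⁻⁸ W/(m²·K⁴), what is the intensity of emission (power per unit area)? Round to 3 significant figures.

I ≈ 0.324 W/m²

Stefan–Boltzmann: I = σT⁴ = 5.670×10⁻⁸ × (48.9)⁴ = 0.324 W/m².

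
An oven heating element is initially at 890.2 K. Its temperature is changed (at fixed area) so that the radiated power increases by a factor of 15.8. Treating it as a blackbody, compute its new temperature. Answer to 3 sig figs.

P ∝ T⁴, so T₂/T₁ = (P₂/P₁)^(1/4) = (15.8)^(1/4) = 1.99372.
T₂ = 890.2 × 1.99372 = 1.77×10³ K.

T₂ ≈ 1.77×10³ K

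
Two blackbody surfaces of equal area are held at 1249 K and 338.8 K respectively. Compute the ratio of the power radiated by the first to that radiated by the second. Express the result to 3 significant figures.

P₁/P₂ ≈ 185

With equal areas, P₁/P₂ = (T₁/T₂)⁴ = (1249/338.8)⁴ = 185.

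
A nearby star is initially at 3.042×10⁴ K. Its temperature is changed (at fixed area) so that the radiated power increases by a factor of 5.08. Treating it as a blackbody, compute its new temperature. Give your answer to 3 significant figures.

P ∝ T⁴, so T₂/T₁ = (P₂/P₁)^(1/4) = (5.08)^(1/4) = 1.50129.
T₂ = 3.042×10⁴ × 1.50129 = 4.57×10⁴ K.

T₂ ≈ 4.57×10⁴ K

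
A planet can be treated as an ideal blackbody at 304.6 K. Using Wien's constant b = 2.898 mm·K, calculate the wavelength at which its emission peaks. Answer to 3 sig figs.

Wien's displacement law: λ_max = b/T = (2.898×10⁻³ m·K)/(304.6 K) = 9.514×10⁻⁶ m.
That is 9.51 μm, in the infrared range.

λ_max ≈ 9.51 μm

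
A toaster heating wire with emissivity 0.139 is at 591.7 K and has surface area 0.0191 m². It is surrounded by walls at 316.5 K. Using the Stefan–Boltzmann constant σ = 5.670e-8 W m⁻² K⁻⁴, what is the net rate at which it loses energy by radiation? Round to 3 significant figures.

Area A = 0.0191 m².
Net radiated power P_net = εσA(T⁴ − T₀⁴) = 0.139×5.670×10⁻⁸×0.0191×(591.7⁴ − 316.5⁴).
T⁴ − T₀⁴ = 1.22576×10¹¹ − 1.00345×10¹⁰ = 1.12542×10¹¹ K⁴, so P_net = 16.9 W.

Net loss ≈ 16.9 W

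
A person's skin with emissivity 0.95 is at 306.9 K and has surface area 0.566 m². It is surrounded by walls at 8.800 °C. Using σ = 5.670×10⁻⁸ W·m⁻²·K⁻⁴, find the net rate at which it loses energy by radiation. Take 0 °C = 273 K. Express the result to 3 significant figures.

Net loss ≈ 78.2 W

Surroundings: T = 8.800 °C + 273 = 281.800 K.
Area A = 0.566 m².
Net radiated power P_net = εσA(T⁴ − T₀⁴) = 0.95×5.670×10⁻⁸×0.566×(306.9⁴ − 281.800⁴).
T⁴ − T₀⁴ = 8.87131×10⁹ − 6.30615×10⁹ = 2.56516×10⁹ K⁴, so P_net = 78.2 W.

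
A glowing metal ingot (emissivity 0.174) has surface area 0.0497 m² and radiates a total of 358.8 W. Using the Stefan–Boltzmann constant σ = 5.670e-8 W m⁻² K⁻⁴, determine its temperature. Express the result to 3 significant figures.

T ≈ 925 K

Area A = 0.0497 m².
P = εσAT⁴ ⇒ T = (P/(εσA))^(1/4) = (358.8/(0.174×5.670×10⁻⁸×0.0497))^(1/4) = 925 K.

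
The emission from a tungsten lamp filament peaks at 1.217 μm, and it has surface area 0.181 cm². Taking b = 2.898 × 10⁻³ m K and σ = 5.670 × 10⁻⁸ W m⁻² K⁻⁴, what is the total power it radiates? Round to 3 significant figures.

P ≈ 33.0 W

Wien's law: T = b/λ_max = 2.898×10⁻³/1.217×10⁻⁶ = 2381.27 K.
Area A = 0.181 cm² = 1.81×10⁻⁵ m².
Then P = σAT⁴ = 5.670×10⁻⁸×1.81×10⁻⁵×(2381.27)⁴ = 33.0 W.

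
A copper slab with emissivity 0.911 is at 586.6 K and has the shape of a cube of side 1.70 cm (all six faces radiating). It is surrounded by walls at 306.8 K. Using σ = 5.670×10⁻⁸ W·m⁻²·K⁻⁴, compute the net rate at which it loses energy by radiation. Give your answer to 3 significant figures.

Net loss ≈ 9.81 W

Area A = 6s² = 6×(0.0170 m)² = 1.734×10⁻³ m².
Net radiated power P_net = εσA(T⁴ − T₀⁴) = 0.911×5.670×10⁻⁸×1.734×10⁻³×(586.6⁴ − 306.8⁴).
T⁴ − T₀⁴ = 1.18405×10¹¹ − 8.85975×10⁹ = 1.09545×10¹¹ K⁴, so P_net = 9.81 W.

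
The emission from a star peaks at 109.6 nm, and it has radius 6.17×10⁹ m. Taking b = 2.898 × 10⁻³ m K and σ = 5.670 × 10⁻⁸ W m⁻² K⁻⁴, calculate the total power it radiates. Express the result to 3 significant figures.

P ≈ 1.33×10³¹ W

Wien's law: T = b/λ_max = 2.898×10⁻³/1.096×10⁻⁷ = 26441.6 K.
Surface area A = 4πR² = 4π(6.17×10⁹ m)² = 4.78388×10²⁰ m².
Then P = σAT⁴ = 5.670×10⁻⁸×4.78388×10²⁰×(26441.6)⁴ = 1.33×10³¹ W.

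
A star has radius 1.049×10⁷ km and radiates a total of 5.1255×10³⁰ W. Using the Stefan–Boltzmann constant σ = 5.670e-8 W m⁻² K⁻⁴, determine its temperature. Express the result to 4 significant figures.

Surface area A = 4πR² = 4π(1.049×10¹⁰ m)² = 1.38280×10²¹ m².
P = σAT⁴ ⇒ T = (P/(σA))^(1/4) = (5.1255×10³⁰/(5.670×10⁻⁸×1.38280×10²¹))^(1/4) = 1.599×10⁴ K.

T ≈ 1.599×10⁴ K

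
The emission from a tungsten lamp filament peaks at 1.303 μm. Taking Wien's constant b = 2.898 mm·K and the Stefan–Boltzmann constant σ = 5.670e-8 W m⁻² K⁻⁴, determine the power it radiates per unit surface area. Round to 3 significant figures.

I ≈ 1.39×10⁶ W/m²

Wien's law: T = b/λ_max = 2.898×10⁻³/1.303×10⁻⁶ = 2224.10 K.
Then I = σT⁴ = 5.670×10⁻⁸×(2224.10)⁴ = 1.39×10⁶ W/m².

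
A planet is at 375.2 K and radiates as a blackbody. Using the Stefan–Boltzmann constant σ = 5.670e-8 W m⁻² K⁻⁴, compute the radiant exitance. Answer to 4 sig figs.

I ≈ 1124 W/m²

Stefan–Boltzmann: I = σT⁴ = 5.670×10⁻⁸ × (375.2)⁴ = 1124 W/m².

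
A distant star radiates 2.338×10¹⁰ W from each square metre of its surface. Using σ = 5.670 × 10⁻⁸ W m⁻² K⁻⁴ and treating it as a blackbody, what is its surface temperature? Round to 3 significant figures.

T ≈ 2.53×10⁴ K

I = σT⁴, so T = (I/σ)^(1/4) = (2.338×10¹⁰/(5.670×10⁻⁸))^(1/4) = 2.53×10⁴ K.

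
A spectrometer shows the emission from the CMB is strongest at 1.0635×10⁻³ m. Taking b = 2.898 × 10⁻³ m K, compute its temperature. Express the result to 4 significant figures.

T ≈ 2.725 K

Wien's law gives T = b/λ_max = (2.898×10⁻³ m·K)/(1.0635×10⁻³ m) = 2.725 K.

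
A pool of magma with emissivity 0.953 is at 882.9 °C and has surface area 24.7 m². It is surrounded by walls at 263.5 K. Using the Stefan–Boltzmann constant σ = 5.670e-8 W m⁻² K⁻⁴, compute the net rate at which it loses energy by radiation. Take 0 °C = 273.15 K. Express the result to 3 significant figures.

Net loss ≈ 2.38×10⁶ W

T = 882.9 °C + 273.15 = 1156.05 K.
Area A = 24.7 m².
Net radiated power P_net = εσA(T⁴ − T₀⁴) = 0.953×5.670×10⁻⁸×24.7×(1156.05⁴ − 263.5⁴).
T⁴ − T₀⁴ = 1.78610×10¹² − 4.82084×10⁹ = 1.78128×10¹² K⁴, so P_net = 2.38×10⁶ W.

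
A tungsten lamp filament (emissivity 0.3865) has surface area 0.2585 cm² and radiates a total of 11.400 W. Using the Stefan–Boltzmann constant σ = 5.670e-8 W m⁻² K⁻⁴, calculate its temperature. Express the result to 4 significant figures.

T ≈ 2118 K

Area A = 0.2585 cm² = 2.585×10⁻⁵ m².
P = εσAT⁴ ⇒ T = (P/(εσA))^(1/4) = (11.400/(0.3865×5.670×10⁻⁸×2.585×10⁻⁵))^(1/4) = 2118 K.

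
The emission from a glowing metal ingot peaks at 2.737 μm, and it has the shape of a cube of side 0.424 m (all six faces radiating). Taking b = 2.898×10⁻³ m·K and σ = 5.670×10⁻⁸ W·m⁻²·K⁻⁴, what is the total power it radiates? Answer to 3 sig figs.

Wien's law: T = b/λ_max = 2.898×10⁻³/2.737×10⁻⁶ = 1058.82 K.
Area A = 6s² = 6×(0.424 m)² = 1.07866 m².
Then P = σAT⁴ = 5.670×10⁻⁸×1.07866×(1058.82)⁴ = 7.69×10⁴ W.

P ≈ 7.69×10⁴ W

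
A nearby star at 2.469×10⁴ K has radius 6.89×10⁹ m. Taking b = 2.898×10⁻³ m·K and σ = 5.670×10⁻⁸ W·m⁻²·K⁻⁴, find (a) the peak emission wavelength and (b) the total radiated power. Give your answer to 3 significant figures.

λ_max ≈ 117 nm; P ≈ 1.26×10³¹ W

(a) λ_max = b/T = 2.898×10⁻³/2.469×10⁴ = 1.174×10⁻⁷ m = 117 nm.
Surface area A = 4πR² = 4π(6.89×10⁹ m)² = 5.96552×10²⁰ m².
(b) P = σAT⁴ = 5.670×10⁻⁸×5.96552×10²⁰×(2.469×10⁴)⁴ = 1.26×10³¹ W.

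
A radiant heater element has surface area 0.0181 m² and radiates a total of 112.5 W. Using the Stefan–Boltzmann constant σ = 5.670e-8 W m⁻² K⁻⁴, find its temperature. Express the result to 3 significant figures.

Area A = 0.0181 m².
P = σAT⁴ ⇒ T = (P/(σA))^(1/4) = (112.5/(5.670×10⁻⁸×0.0181))^(1/4) = 575 K.

T ≈ 575 K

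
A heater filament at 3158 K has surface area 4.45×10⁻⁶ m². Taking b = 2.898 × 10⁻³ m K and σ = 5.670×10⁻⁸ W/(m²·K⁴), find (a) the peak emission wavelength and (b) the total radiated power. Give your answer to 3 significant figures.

λ_max ≈ 0.918 μm; P ≈ 25.1 W

(a) λ_max = b/T = 2.898×10⁻³/3158 = 9.177×10⁻⁷ m = 0.918 μm.
Area A = 4.45×10⁻⁶ m².
(b) P = σAT⁴ = 5.670×10⁻⁸×4.45×10⁻⁶×(3158)⁴ = 25.1 W.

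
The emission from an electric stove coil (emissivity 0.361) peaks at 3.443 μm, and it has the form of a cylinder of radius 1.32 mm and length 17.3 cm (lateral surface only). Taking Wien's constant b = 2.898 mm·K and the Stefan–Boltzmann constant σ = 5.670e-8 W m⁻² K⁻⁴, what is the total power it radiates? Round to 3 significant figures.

Wien's law: T = b/λ_max = 2.898×10⁻³/3.443×10⁻⁶ = 841.708 K.
Lateral area A = 2πrL = 2π×1.32×10⁻³×0.173 = 1.43483×10⁻³ m².
Then P = εσAT⁴ = 0.361×5.670×10⁻⁸×1.43483×10⁻³×(841.708)⁴ = 14.7 W.

P ≈ 14.7 W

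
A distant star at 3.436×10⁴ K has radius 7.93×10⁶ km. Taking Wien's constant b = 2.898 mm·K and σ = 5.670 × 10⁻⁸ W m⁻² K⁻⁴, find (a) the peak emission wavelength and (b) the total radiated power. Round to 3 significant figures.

λ_max ≈ 84.3 nm; P ≈ 6.25×10³¹ W

(a) λ_max = b/T = 2.898×10⁻³/3.436×10⁴ = 8.434×10⁻⁸ m = 84.3 nm.
Surface area A = 4πR² = 4π(7.93×10⁹ m)² = 7.90235×10²⁰ m².
(b) P = σAT⁴ = 5.670×10⁻⁸×7.90235×10²⁰×(3.436×10⁴)⁴ = 6.25×10³¹ W.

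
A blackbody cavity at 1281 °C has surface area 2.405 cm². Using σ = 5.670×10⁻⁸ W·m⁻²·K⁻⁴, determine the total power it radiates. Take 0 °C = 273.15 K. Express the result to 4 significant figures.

T = 1281 °C + 273.15 = 1554.15 K.
Area A = 2.405 cm² = 2.405×10⁻⁴ m².
P = σAT⁴ = 5.670×10⁻⁸ × 2.405×10⁻⁴ × (1554.15)⁴ = 79.56 W.

P ≈ 79.56 W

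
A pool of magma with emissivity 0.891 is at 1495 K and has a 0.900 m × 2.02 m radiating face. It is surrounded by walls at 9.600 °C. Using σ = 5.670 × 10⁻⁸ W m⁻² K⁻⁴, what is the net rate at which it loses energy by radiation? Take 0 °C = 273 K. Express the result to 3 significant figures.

Surroundings: T = 9.600 °C + 273 = 282.600 K.
Area A = 0.900 × 2.02 = 1.818 m².
Net radiated power P_net = εσA(T⁴ − T₀⁴) = 0.891×5.670×10⁻⁸×1.818×(1495⁴ − 282.600⁴).
T⁴ − T₀⁴ = 4.99534×10¹² − 6.37806×10⁹ = 4.98896×10¹² K⁴, so P_net = 4.58×10⁵ W.

Net loss ≈ 4.58×10⁵ W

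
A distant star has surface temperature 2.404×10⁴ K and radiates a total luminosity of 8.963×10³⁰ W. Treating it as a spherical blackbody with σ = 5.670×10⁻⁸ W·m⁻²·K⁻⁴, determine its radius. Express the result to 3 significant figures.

R ≈ 6.14×10⁹ m

L = 4πR²σT⁴ ⇒ R = √(L/(4πσT⁴)).
σT⁴ = 1.89374×10¹⁰ W/m², so R = √(8.963×10³⁰/(4π×1.89374×10¹⁰)) = 6.14×10⁹ m.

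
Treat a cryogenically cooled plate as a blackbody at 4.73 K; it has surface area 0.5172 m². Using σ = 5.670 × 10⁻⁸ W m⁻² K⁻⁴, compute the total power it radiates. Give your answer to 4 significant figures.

Area A = 0.5172 m².
P = σAT⁴ = 5.670×10⁻⁸ × 0.5172 × (4.73)⁴ = 1.468×10⁻⁵ W.

P ≈ 1.468×10⁻⁵ W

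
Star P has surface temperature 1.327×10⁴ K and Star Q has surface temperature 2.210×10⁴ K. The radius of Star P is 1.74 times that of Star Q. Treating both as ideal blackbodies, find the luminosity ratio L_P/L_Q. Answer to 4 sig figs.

L ∝ R²T⁴, so L_P/L_Q = (R_P/R_Q)²(T_P/T_Q)⁴ = (1.74)² × (1.327×10⁴/2.210×10⁴)⁴ = 3.0276 × 0.129991 = 0.3936.

L_P/L_Q ≈ 0.3936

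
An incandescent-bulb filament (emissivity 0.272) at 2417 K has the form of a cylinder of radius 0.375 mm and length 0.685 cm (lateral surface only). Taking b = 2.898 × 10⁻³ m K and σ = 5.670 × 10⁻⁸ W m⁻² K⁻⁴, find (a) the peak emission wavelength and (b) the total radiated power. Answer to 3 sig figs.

(a) λ_max = b/T = 2.898×10⁻³/2417 = 1.199×10⁻⁶ m = 1.20×10³ nm.
Lateral area A = 2πrL = 2π×3.75×10⁻⁴×6.85×10⁻³ = 1.61399×10⁻⁵ m².
(b) P = εσAT⁴ = 0.272×5.670×10⁻⁸×1.61399×10⁻⁵×(2417)⁴ = 8.49 W.

λ_max ≈ 1.20×10³ nm; P ≈ 8.49 W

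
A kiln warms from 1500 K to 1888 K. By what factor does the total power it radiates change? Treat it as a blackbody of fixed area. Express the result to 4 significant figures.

P₂/P₁ ≈ 2.510

P ∝ T⁴, so P₂/P₁ = (T₂/T₁)⁴ = (1888/1500)⁴ = (1.25867)⁴ = 2.510.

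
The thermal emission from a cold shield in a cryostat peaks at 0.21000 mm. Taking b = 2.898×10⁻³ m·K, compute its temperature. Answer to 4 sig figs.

Wien's law gives T = b/λ_max = (2.898×10⁻³ m·K)/(2.1000×10⁻⁴ m) = 13.80 K.

T ≈ 13.80 K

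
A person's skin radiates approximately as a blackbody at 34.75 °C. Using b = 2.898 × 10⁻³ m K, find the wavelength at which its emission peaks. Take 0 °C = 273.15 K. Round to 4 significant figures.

λ_max ≈ 9.412 μm

T = 34.75 °C + 273.15 = 307.90 K.
Wien's displacement law: λ_max = b/T = (2.898×10⁻³ m·K)/(307.90 K) = 9.4121×10⁻⁶ m.
That is 9.412 μm, in the infrared range.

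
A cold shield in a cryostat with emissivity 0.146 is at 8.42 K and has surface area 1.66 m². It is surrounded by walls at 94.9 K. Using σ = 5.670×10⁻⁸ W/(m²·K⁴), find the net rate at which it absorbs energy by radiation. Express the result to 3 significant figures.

Net gain ≈ 1.11 W

Area A = 1.66 m².
Net radiated power P_net = εσA(T⁴ − T₀⁴) = 0.146×5.670×10⁻⁸×1.66×(8.42⁴ − 94.9⁴).
T⁴ − T₀⁴ = 5026.30 − 8.11082×10⁷ = -8.11032×10⁷ K⁴, so P_net = -1.11 W — negative, meaning a net gain of 1.11 W.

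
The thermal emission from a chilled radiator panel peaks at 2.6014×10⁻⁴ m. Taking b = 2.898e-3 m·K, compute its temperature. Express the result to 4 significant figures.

T ≈ 11.14 K

Wien's law gives T = b/λ_max = (2.898×10⁻³ m·K)/(2.6014×10⁻⁴ m) = 11.14 K.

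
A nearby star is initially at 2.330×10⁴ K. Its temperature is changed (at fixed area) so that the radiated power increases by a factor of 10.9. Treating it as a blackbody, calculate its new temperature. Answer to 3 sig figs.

P ∝ T⁴, so T₂/T₁ = (P₂/P₁)^(1/4) = (10.9)^(1/4) = 1.81701.
T₂ = 2.330×10⁴ × 1.81701 = 4.23×10⁴ K.

T₂ ≈ 4.23×10⁴ K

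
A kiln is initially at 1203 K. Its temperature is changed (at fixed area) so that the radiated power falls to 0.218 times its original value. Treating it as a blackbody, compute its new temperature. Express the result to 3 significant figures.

T₂ ≈ 822 K

P ∝ T⁴, so T₂/T₁ = (P₂/P₁)^(1/4) = (0.218)^(1/4) = 0.683304.
T₂ = 1203 × 0.683304 = 822 K.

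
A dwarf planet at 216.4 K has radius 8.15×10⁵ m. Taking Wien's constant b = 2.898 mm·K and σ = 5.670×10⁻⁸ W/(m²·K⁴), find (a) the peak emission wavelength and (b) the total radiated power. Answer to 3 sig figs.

(a) λ_max = b/T = 2.898×10⁻³/216.4 = 1.339×10⁻⁵ m = 13.4 μm.
Surface area A = 4πR² = 4π(8.15×10⁵ m)² = 8.34690×10¹² m².
(b) P = σAT⁴ = 5.670×10⁻⁸×8.34690×10¹²×(216.4)⁴ = 1.04×10¹⁵ W.

λ_max ≈ 13.4 μm; P ≈ 1.04×10¹⁵ W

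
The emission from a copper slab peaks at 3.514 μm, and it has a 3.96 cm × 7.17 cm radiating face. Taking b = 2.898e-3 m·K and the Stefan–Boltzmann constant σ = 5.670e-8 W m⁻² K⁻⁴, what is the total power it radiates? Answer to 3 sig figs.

Wien's law: T = b/λ_max = 2.898×10⁻³/3.514×10⁻⁶ = 824.701 K.
Area A = 0.0396 × 0.0717 = 2.83932×10⁻³ m².
Then P = σAT⁴ = 5.670×10⁻⁸×2.83932×10⁻³×(824.701)⁴ = 74.5 W.

P ≈ 74.5 W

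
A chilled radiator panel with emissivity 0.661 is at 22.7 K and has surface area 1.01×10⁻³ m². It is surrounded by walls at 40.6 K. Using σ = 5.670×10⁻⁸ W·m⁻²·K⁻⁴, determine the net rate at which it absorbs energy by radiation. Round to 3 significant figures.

Area A = 1.01×10⁻³ m².
Net radiated power P_net = εσA(T⁴ − T₀⁴) = 0.661×5.670×10⁻⁸×1.01×10⁻³×(22.7⁴ − 40.6⁴).
T⁴ − T₀⁴ = 2.65524×10⁵ − 2.71709×10⁶ = -2.45157×10⁶ K⁴, so P_net = -9.28×10⁻⁵ W — negative, meaning a net gain of 9.28×10⁻⁵ W.

Net gain ≈ 9.28×10⁻⁵ W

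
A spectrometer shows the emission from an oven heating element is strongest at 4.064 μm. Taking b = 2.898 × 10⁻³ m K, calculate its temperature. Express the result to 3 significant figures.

T ≈ 713 K

Wien's law gives T = b/λ_max = (2.898×10⁻³ m·K)/(4.064×10⁻⁶ m) = 713 K.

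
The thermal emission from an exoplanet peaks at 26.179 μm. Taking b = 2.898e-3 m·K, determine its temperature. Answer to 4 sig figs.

Wien's law gives T = b/λ_max = (2.898×10⁻³ m·K)/(2.6179×10⁻⁵ m) = 110.7 K.

T ≈ 110.7 K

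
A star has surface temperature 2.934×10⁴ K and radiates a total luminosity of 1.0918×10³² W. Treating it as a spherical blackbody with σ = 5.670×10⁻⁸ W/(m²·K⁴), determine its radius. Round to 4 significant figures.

R ≈ 1.438×10¹⁰ m

L = 4πR²σT⁴ ⇒ R = √(L/(4πσT⁴)).
σT⁴ = 4.20169×10¹⁰ W/m², so R = √(1.0918×10³²/(4π×4.20169×10¹⁰)) = 1.438×10¹⁰ m.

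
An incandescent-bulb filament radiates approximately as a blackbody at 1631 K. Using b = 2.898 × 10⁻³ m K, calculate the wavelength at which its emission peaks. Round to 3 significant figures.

Wien's displacement law: λ_max = b/T = (2.898×10⁻³ m·K)/(1631 K) = 1.777×10⁻⁶ m.
That is 1.78 μm, in the infrared range.

λ_max ≈ 1.78 μm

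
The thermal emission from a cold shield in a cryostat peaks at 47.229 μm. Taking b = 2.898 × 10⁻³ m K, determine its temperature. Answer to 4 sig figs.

T ≈ 61.36 K

Wien's law gives T = b/λ_max = (2.898×10⁻³ m·K)/(4.7229×10⁻⁵ m) = 61.36 K.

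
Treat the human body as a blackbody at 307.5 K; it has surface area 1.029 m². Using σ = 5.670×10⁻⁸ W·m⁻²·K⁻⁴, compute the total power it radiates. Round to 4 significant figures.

P ≈ 521.6 W

Area A = 1.029 m².
P = σAT⁴ = 5.670×10⁻⁸ × 1.029 × (307.5)⁴ = 521.6 W.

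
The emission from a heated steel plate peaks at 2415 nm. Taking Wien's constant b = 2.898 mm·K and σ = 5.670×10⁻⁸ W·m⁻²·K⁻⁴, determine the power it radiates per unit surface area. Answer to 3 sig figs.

Wien's law: T = b/λ_max = 2.898×10⁻³/2.415×10⁻⁶ = 1200.00 K.
Then I = σT⁴ = 5.670×10⁻⁸×(1200.00)⁴ = 1.18×10⁵ W/m².

I ≈ 1.18×10⁵ W/m²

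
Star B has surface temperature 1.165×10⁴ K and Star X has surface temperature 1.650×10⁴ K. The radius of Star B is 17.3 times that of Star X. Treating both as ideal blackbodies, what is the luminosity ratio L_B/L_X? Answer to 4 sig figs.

L ∝ R²T⁴, so L_B/L_X = (R_B/R_X)²(T_B/T_X)⁴ = (17.3)² × (1.165×10⁴/1.650×10⁴)⁴ = 299.29 × 0.248524 = 74.38.

L_B/L_X ≈ 74.38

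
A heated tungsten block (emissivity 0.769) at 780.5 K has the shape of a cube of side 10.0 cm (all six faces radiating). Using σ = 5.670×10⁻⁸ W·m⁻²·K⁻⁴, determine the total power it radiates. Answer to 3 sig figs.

Area A = 6s² = 6×(0.100 m)² = 0.06 m².
P = εσAT⁴ = 0.769 × 5.670×10⁻⁸ × 0.06 × (780.5)⁴ = 971 W.

P ≈ 971 W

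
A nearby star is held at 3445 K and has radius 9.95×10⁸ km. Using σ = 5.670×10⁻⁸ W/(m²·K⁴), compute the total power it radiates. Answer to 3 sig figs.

Surface area A = 4πR² = 4π(9.95×10¹¹ m)² = 1.24410×10²⁵ m².
P = σAT⁴ = 5.670×10⁻⁸ × 1.24410×10²⁵ × (3445)⁴ = 9.94×10³¹ W.

P ≈ 9.94×10³¹ W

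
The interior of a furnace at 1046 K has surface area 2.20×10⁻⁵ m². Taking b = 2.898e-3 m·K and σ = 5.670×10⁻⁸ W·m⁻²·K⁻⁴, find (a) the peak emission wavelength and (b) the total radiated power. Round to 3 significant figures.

λ_max ≈ 2.77 μm; P ≈ 1.49 W

(a) λ_max = b/T = 2.898×10⁻³/1046 = 2.771×10⁻⁶ m = 2.77 μm.
Area A = 2.20×10⁻⁵ m².
(b) P = σAT⁴ = 5.670×10⁻⁸×2.20×10⁻⁵×(1046)⁴ = 1.49 W.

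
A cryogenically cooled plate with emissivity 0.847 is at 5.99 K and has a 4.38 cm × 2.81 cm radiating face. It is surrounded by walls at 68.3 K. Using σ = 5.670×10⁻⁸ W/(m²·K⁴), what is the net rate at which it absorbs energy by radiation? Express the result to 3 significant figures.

Net gain ≈ 1.29×10⁻³ W

Area A = 0.0438 × 0.0281 = 1.23078×10⁻³ m².
Net radiated power P_net = εσA(T⁴ − T₀⁴) = 0.847×5.670×10⁻⁸×1.23078×10⁻³×(5.99⁴ − 68.3⁴).
T⁴ − T₀⁴ = 1287.38 − 2.17612×10⁷ = -2.17599×10⁷ K⁴, so P_net = -1.29×10⁻³ W — negative, meaning a net gain of 1.29×10⁻³ W.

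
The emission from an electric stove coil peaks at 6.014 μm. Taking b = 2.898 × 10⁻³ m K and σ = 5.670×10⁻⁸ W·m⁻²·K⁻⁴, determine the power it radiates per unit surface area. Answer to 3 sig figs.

I ≈ 3.06×10³ W/m²

Wien's law: T = b/λ_max = 2.898×10⁻³/6.014×10⁻⁶ = 481.876 K.
Then I = σT⁴ = 5.670×10⁻⁸×(481.876)⁴ = 3.06×10³ W/m².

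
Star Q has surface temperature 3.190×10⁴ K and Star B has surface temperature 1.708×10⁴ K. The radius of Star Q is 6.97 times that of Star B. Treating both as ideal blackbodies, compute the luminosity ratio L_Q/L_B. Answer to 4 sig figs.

L_Q/L_B ≈ 591.1

L ∝ R²T⁴, so L_Q/L_B = (R_Q/R_B)²(T_Q/T_B)⁴ = (6.97)² × (3.190×10⁴/1.708×10⁴)⁴ = 48.5809 × 12.1678 = 591.1.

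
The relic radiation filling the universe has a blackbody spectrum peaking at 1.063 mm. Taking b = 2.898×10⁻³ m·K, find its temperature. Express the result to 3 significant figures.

Wien's law gives T = b/λ_max = (2.898×10⁻³ m·K)/(1.063×10⁻³ m) = 2.73 K.

T ≈ 2.73 K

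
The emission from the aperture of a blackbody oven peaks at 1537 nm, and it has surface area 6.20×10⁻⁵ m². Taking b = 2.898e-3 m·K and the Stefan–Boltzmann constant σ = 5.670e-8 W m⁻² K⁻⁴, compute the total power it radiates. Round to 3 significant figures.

Wien's law: T = b/λ_max = 2.898×10⁻³/1.537×10⁻⁶ = 1885.49 K.
Area A = 6.20×10⁻⁵ m².
Then P = σAT⁴ = 5.670×10⁻⁸×6.20×10⁻⁵×(1885.49)⁴ = 44.4 W.

P ≈ 44.4 W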